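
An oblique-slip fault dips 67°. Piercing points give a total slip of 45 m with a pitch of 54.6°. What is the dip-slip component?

36.7 m

dip-slip = net slip × sin(rake) = 45 m × sin(54.6°) = 36.7 m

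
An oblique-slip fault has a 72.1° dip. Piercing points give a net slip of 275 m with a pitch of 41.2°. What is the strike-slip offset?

strike-slip = net slip × cos(rake) = 275 m × cos(41.2°) = 207 m

207 m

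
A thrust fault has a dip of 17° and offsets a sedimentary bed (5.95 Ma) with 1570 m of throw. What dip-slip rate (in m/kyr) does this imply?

dip-slip = throw / sin(dip) = 1570 m / sin(17°) = 5370 m
rate = 5370 m / 5.95 Ma = 0.000903 m/yr = 0.903 m/kyr

0.903 m/kyr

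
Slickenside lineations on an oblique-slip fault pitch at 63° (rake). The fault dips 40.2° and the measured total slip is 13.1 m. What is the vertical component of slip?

7.53 m

dip-slip = net slip × sin(rake) = 13.1 m × sin(63°) = 11.67 m
throw = dip-slip × sin(dip) = 11.67 × sin(40.2°) = 7.53 m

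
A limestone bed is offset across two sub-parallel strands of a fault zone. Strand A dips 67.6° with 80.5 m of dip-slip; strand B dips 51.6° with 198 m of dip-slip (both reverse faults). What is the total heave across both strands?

heave_A = 80.5 × cos(67.6°) = 30.68 m
heave_B = 198 × cos(51.6°) = 123 m
total = 30.68 + 123 = 154 m

154 m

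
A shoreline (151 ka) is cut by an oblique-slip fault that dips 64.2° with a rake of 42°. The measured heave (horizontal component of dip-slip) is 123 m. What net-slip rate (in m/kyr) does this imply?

dip-slip = heave / cos(dip) = 123 / cos(64.2°) = 282.6 m
net slip = dip-slip / sin(rake) = 282.6 / sin(42°) = 422.4 m
rate = 422.4 m / 151 ka = 0.00280 m/yr = 2.80 m/kyr

2.80 m/kyr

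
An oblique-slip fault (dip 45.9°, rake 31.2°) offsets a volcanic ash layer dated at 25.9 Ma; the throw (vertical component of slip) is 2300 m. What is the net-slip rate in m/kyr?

0.239 m/kyr

dip-slip = throw / sin(dip) = 2300 / sin(45.9°) = 3203 m
net slip = dip-slip / sin(rake) = 3203 / sin(31.2°) = 6183 m
rate = 6183 m / 25.9 Ma = 0.000239 m/yr = 0.239 m/kyr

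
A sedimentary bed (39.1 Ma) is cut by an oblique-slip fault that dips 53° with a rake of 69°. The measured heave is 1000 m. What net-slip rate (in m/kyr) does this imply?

dip-slip = heave / cos(dip) = 1000 / cos(53°) = 1662 m
net slip = dip-slip / sin(rake) = 1662 / sin(69°) = 1780 m
rate = 1780 m / 39.1 Ma = 0.0000455 m/yr = 0.0455 m/kyr

0.0455 m/kyr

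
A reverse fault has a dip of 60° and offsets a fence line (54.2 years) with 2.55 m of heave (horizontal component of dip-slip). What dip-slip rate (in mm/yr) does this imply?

94.1 mm/yr

dip-slip = heave / cos(dip) = 2.55 m / cos(60°) = 5.100 m
rate = 5.100 m / 54.2 years = 0.0941 m/yr = 94.1 mm/yr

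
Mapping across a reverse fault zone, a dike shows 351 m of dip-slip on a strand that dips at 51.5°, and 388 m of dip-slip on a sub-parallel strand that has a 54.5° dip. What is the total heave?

heave_A = 351 × cos(51.5°) = 218.5 m
heave_B = 388 × cos(54.5°) = 225.3 m
total = 218.5 + 225.3 = 444 m

444 m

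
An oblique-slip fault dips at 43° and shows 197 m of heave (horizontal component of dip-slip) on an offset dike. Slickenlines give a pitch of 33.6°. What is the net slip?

487 m

dip-slip = heave / cos(dip) = 197 / cos(43°) = 269.4 m
net slip = dip-slip / sin(rake) = 269.4 / sin(33.6°) = 487 m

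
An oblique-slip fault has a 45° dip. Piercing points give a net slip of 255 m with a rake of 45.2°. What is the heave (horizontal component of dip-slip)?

128 m

dip-slip = net slip × sin(rake) = 255 m × sin(45.2°) = 180.9 m
heave = dip-slip × cos(dip) = 180.9 × cos(45°) = 128 m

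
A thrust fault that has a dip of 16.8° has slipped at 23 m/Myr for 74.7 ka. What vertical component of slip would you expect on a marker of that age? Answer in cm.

dip-slip = rate × time = 23 m/Myr × 74.7 ka = 1.718 m
throw = dip-slip × sin(dip) = 1.718 × sin(16.8°) = 0.497 m = 49.7 cm

49.7 cm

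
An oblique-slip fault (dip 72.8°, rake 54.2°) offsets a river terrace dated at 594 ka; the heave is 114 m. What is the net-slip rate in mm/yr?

0.800 mm/yr

dip-slip = heave / cos(dip) = 114 / cos(72.8°) = 385.5 m
net slip = dip-slip / sin(rake) = 385.5 / sin(54.2°) = 475.3 m
rate = 475.3 m / 594 ka = 0.000800 m/yr = 0.800 mm/yr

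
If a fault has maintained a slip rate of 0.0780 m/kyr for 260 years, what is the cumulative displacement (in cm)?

slip = rate × time = 0.0780 m/kyr × 260 years = 0.0203 m = 2.03 cm

2.03 cm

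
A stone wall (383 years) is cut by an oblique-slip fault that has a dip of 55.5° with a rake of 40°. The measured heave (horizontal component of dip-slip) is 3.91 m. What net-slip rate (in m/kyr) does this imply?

28 m/kyr

dip-slip = heave / cos(dip) = 3.91 / cos(55.5°) = 6.903 m
net slip = dip-slip / sin(rake) = 6.903 / sin(40°) = 10.74 m
rate = 10.74 m / 383 years = 0.0280 m/yr = 28 m/kyr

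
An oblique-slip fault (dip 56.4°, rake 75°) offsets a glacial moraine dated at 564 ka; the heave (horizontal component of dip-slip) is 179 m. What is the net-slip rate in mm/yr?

0.594 mm/yr

dip-slip = heave / cos(dip) = 179 / cos(56.4°) = 323.5 m
net slip = dip-slip / sin(rake) = 323.5 / sin(75°) = 334.9 m
rate = 334.9 m / 564 ka = 0.000594 m/yr = 0.594 mm/yr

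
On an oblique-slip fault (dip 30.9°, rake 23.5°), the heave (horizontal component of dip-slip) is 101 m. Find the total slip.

dip-slip = heave / cos(dip) = 101 / cos(30.9°) = 117.7 m
net slip = dip-slip / sin(rake) = 117.7 / sin(23.5°) = 295 m

295 m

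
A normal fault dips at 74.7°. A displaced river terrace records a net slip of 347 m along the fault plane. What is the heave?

heave = dip-slip × cos(dip) = 347 m × cos(74.7°) = 91.6 m

91.6 m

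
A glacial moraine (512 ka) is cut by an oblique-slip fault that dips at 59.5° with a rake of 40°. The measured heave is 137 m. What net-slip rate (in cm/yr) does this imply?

0.0820 cm/yr

dip-slip = heave / cos(dip) = 137 / cos(59.5°) = 269.9 m
net slip = dip-slip / sin(rake) = 269.9 / sin(40°) = 419.9 m
rate = 419.9 m / 512 ka = 0.000820 m/yr = 0.0820 cm/yr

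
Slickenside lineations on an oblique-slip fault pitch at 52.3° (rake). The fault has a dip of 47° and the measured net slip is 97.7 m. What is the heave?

52.7 m

dip-slip = net slip × sin(rake) = 97.7 m × sin(52.3°) = 77.30 m
heave = dip-slip × cos(dip) = 77.30 × cos(47°) = 52.7 m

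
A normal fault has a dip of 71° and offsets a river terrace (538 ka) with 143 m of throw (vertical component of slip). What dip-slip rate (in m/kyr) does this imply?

0.281 m/kyr

dip-slip = throw / sin(dip) = 143 m / sin(71°) = 151.2 m
rate = 151.2 m / 538 ka = 0.000281 m/yr = 0.281 m/kyr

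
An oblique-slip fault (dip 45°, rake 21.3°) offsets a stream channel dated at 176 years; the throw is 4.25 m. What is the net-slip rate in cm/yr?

9.40 cm/yr

dip-slip = throw / sin(dip) = 4.25 / sin(45°) = 6.010 m
net slip = dip-slip / sin(rake) = 6.010 / sin(21.3°) = 16.55 m
rate = 16.55 m / 176 years = 0.0940 m/yr = 9.40 cm/yr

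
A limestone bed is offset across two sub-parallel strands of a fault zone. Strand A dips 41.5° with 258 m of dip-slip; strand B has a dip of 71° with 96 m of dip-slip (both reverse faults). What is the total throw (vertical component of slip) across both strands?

throw_A = 258 × sin(41.5°) = 171 m
throw_B = 96 × sin(71°) = 90.77 m
total = 171 + 90.77 = 262 m

262 m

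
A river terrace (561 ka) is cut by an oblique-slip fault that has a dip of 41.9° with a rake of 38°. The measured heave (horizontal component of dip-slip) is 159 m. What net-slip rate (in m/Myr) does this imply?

dip-slip = heave / cos(dip) = 159 / cos(41.9°) = 213.6 m
net slip = dip-slip / sin(rake) = 213.6 / sin(38°) = 347 m
rate = 347 m / 561 ka = 0.000618 m/yr = 618 m/Myr

618 m/Myr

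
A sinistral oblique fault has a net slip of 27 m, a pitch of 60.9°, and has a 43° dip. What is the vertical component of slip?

dip-slip = net slip × sin(rake) = 27 m × sin(60.9°) = 23.59 m
throw = dip-slip × sin(dip) = 23.59 × sin(43°) = 16.1 m

16.1 m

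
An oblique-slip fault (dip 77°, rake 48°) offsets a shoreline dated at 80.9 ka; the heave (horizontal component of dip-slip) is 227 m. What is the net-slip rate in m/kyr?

16.8 m/kyr

dip-slip = heave / cos(dip) = 227 / cos(77°) = 1009 m
net slip = dip-slip / sin(rake) = 1009 / sin(48°) = 1358 m
rate = 1358 m / 80.9 ka = 0.0168 m/yr = 16.8 m/kyr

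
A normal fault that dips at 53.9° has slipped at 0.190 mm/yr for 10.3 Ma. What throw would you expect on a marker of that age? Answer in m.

dip-slip = rate × time = 0.190 mm/yr × 10.3 Ma = 1957 m
throw = dip-slip × sin(dip) = 1957 × sin(53.9°) = 1580 m

1580 m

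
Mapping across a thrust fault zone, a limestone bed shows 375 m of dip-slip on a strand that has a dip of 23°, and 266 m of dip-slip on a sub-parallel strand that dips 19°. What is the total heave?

597 m

heave_A = 375 × cos(23°) = 345.2 m
heave_B = 266 × cos(19°) = 251.5 m
total = 345.2 + 251.5 = 597 m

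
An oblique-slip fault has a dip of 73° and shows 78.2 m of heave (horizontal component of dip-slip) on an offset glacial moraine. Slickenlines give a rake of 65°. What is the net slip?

dip-slip = heave / cos(dip) = 78.2 / cos(73°) = 267.5 m
net slip = dip-slip / sin(rake) = 267.5 / sin(65°) = 295 m

295 m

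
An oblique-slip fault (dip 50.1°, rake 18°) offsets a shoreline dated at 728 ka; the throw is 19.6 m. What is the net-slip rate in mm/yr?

0.114 mm/yr

dip-slip = throw / sin(dip) = 19.6 / sin(50.1°) = 25.55 m
net slip = dip-slip / sin(rake) = 25.55 / sin(18°) = 82.68 m
rate = 82.68 m / 728 ka = 0.000114 m/yr = 0.114 mm/yr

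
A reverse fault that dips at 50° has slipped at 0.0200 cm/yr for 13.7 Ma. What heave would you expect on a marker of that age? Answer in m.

dip-slip = rate × time = 0.0200 cm/yr × 13.7 Ma = 2740 m
heave = dip-slip × cos(dip) = 2740 × cos(50°) = 1760 m

1760 m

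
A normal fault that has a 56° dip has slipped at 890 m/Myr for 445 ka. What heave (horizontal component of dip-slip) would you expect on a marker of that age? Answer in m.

221 m

dip-slip = rate × time = 890 m/Myr × 445 ka = 396 m
heave = dip-slip × cos(dip) = 396 × cos(56°) = 221 m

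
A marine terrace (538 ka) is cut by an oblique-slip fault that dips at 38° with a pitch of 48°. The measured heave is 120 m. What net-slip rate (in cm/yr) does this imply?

dip-slip = heave / cos(dip) = 120 / cos(38°) = 152.3 m
net slip = dip-slip / sin(rake) = 152.3 / sin(48°) = 204.9 m
rate = 204.9 m / 538 ka = 0.000381 m/yr = 0.0381 cm/yr

0.0381 cm/yr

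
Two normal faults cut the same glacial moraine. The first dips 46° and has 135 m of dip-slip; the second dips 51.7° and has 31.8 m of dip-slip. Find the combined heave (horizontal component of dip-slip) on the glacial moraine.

heave_A = 135 × cos(46°) = 93.78 m
heave_B = 31.8 × cos(51.7°) = 19.71 m
total = 93.78 + 19.71 = 113 m

113 m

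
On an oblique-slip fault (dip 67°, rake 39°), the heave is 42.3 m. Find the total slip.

dip-slip = heave / cos(dip) = 42.3 / cos(67°) = 108.3 m
net slip = dip-slip / sin(rake) = 108.3 / sin(39°) = 172 m

172 m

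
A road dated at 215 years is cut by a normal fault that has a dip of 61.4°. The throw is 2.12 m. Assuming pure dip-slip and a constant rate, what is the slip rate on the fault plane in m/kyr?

dip-slip = throw / sin(dip) = 2.12 m / sin(61.4°) = 2.415 m
rate = 2.415 m / 215 years = 0.0112 m/yr = 11.2 m/kyr

11.2 m/kyr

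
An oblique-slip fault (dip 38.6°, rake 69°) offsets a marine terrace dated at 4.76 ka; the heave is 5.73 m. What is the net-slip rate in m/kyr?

dip-slip = heave / cos(dip) = 5.73 / cos(38.6°) = 7.332 m
net slip = dip-slip / sin(rake) = 7.332 / sin(69°) = 7.853 m
rate = 7.853 m / 4.76 ka = 0.00165 m/yr = 1.65 m/kyr

1.65 m/kyr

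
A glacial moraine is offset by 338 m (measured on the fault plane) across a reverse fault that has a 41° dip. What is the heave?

255 m

heave = dip-slip × cos(dip) = 338 m × cos(41°) = 255 m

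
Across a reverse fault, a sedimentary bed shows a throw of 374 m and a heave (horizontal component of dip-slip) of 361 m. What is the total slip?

520 m

net slip = √(throw² + heave²) = √(374² + 361²) = 520 m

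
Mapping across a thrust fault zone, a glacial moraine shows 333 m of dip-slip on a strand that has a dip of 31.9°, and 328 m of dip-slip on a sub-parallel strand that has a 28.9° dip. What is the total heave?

heave_A = 333 × cos(31.9°) = 282.7 m
heave_B = 328 × cos(28.9°) = 287.2 m
total = 282.7 + 287.2 = 570 m

570 m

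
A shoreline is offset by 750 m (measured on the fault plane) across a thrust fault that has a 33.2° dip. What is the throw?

throw = dip-slip × sin(dip) = 750 m × sin(33.2°) = 411 m

411 m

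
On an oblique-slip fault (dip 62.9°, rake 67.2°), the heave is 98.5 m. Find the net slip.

235 m

dip-slip = heave / cos(dip) = 98.5 / cos(62.9°) = 216.2 m
net slip = dip-slip / sin(rake) = 216.2 / sin(67.2°) = 235 m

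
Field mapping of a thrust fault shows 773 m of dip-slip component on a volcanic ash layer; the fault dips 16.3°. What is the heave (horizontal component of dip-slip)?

742 m

heave = dip-slip × cos(dip) = 773 m × cos(16.3°) = 742 m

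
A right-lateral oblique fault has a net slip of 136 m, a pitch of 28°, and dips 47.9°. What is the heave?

42.8 m

dip-slip = net slip × sin(rake) = 136 m × sin(28°) = 63.85 m
heave = dip-slip × cos(dip) = 63.85 × cos(47.9°) = 42.8 m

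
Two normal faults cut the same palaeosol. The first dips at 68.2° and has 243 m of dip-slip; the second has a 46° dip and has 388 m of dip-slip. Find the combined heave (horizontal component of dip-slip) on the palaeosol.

heave_A = 243 × cos(68.2°) = 90.24 m
heave_B = 388 × cos(46°) = 269.5 m
total = 90.24 + 269.5 = 360 m

360 m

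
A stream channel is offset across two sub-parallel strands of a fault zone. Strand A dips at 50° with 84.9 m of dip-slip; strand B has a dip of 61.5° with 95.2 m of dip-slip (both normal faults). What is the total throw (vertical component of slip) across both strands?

149 m

throw_A = 84.9 × sin(50°) = 65.04 m
throw_B = 95.2 × sin(61.5°) = 83.66 m
total = 65.04 + 83.66 = 149 m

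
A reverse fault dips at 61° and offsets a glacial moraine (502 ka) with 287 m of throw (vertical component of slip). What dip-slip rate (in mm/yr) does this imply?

0.654 mm/yr

dip-slip = throw / sin(dip) = 287 m / sin(61°) = 328.1 m
rate = 328.1 m / 502 ka = 0.000654 m/yr = 0.654 mm/yr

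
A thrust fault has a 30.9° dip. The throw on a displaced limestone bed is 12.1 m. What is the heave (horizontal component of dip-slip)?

20.2 m

heave = throw / tan(dip) = 12.1 / tan(30.9°) = 20.2 m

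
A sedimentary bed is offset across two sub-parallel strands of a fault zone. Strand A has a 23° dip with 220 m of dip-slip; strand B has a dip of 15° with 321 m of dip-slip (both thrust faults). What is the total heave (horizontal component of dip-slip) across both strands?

513 m

heave_A = 220 × cos(23°) = 202.5 m
heave_B = 321 × cos(15°) = 310.1 m
total = 202.5 + 310.1 = 513 m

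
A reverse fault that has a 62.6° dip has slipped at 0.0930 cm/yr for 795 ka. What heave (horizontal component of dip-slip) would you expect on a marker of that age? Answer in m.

dip-slip = rate × time = 0.0930 cm/yr × 795 ka = 739.3 m
heave = dip-slip × cos(dip) = 739.3 × cos(62.6°) = 340 m

340 m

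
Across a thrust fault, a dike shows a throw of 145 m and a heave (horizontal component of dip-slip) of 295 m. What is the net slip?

net slip = √(throw² + heave²) = √(145² + 295²) = 329 m

329 m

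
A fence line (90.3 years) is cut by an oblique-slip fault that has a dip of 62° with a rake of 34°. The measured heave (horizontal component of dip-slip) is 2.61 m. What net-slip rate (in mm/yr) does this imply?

110 mm/yr

dip-slip = heave / cos(dip) = 2.61 / cos(62°) = 5.559 m
net slip = dip-slip / sin(rake) = 5.559 / sin(34°) = 9.942 m
rate = 9.942 m / 90.3 years = 0.110 m/yr = 110 mm/yr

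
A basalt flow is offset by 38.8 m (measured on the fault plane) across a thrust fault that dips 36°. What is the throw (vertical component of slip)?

22.8 m

throw = dip-slip × sin(dip) = 38.8 m × sin(36°) = 22.8 m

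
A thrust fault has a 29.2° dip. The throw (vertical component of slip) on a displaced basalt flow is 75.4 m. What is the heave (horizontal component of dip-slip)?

heave = throw / tan(dip) = 75.4 / tan(29.2°) = 135 m

135 m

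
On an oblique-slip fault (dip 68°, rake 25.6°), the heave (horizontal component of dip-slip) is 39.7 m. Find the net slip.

dip-slip = heave / cos(dip) = 39.7 / cos(68°) = 106 m
net slip = dip-slip / sin(rake) = 106 / sin(25.6°) = 245 m

245 m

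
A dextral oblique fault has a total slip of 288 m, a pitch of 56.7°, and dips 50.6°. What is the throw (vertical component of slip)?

186 m

dip-slip = net slip × sin(rake) = 288 m × sin(56.7°) = 240.7 m
throw = dip-slip × sin(dip) = 240.7 × sin(50.6°) = 186 m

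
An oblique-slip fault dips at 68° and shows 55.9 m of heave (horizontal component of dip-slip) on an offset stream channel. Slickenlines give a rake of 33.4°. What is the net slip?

dip-slip = heave / cos(dip) = 55.9 / cos(68°) = 149.2 m
net slip = dip-slip / sin(rake) = 149.2 / sin(33.4°) = 271 m

271 m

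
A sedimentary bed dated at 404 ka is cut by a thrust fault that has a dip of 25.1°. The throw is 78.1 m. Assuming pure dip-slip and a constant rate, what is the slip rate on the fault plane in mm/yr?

dip-slip = throw / sin(dip) = 78.1 m / sin(25.1°) = 184.1 m
rate = 184.1 m / 404 ka = 0.000456 m/yr = 0.456 mm/yr

0.456 mm/yr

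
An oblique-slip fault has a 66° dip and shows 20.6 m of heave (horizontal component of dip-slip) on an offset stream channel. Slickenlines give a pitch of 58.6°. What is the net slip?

59.3 m

dip-slip = heave / cos(dip) = 20.6 / cos(66°) = 50.65 m
net slip = dip-slip / sin(rake) = 50.65 / sin(58.6°) = 59.3 m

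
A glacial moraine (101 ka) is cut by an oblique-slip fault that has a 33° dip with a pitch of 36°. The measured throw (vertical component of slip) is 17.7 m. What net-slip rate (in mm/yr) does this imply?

0.547 mm/yr

dip-slip = throw / sin(dip) = 17.7 / sin(33°) = 32.50 m
net slip = dip-slip / sin(rake) = 32.50 / sin(36°) = 55.29 m
rate = 55.29 m / 101 ka = 0.000547 m/yr = 0.547 mm/yr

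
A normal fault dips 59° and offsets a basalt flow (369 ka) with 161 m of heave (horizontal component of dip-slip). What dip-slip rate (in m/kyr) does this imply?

0.847 m/kyr

dip-slip = heave / cos(dip) = 161 m / cos(59°) = 312.6 m
rate = 312.6 m / 369 ka = 0.000847 m/yr = 0.847 m/kyr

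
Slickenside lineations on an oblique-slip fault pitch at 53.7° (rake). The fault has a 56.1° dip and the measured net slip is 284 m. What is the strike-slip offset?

168 m

strike-slip = net slip × cos(rake) = 284 m × cos(53.7°) = 168 m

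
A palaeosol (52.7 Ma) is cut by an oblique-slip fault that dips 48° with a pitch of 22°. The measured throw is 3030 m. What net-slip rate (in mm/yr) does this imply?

0.207 mm/yr

dip-slip = throw / sin(dip) = 3030 / sin(48°) = 4077 m
net slip = dip-slip / sin(rake) = 4077 / sin(22°) = 10880 m
rate = 10880 m / 52.7 Ma = 0.000207 m/yr = 0.207 mm/yr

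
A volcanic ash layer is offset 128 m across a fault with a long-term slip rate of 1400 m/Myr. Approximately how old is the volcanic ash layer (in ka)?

age = offset / rate = 128 m / (1400 m/Myr) = 91400 yr = 91.4 ka

91.4 ka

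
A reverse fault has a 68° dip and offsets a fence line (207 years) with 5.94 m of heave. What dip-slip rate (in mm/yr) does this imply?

76.6 mm/yr

dip-slip = heave / cos(dip) = 5.94 m / cos(68°) = 15.86 m
rate = 15.86 m / 207 years = 0.0766 m/yr = 76.6 mm/yr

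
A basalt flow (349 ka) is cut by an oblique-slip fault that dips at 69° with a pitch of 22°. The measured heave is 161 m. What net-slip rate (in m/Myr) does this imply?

3440 m/Myr

dip-slip = heave / cos(dip) = 161 / cos(69°) = 449.3 m
net slip = dip-slip / sin(rake) = 449.3 / sin(22°) = 1199 m
rate = 1199 m / 349 ka = 0.00344 m/yr = 3440 m/Myr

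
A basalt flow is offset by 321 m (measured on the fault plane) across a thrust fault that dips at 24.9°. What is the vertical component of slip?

135 m

throw = dip-slip × sin(dip) = 321 m × sin(24.9°) = 135 m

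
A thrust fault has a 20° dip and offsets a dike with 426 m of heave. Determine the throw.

throw = heave × tan(dip) = 426 × tan(20°) = 155 m

155 m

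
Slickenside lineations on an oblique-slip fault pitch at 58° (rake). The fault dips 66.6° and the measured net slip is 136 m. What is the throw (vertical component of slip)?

dip-slip = net slip × sin(rake) = 136 m × sin(58°) = 115.3 m
throw = dip-slip × sin(dip) = 115.3 × sin(66.6°) = 106 m

106 m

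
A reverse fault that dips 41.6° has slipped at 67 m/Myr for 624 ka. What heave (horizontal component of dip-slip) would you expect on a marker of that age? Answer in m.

31.3 m

dip-slip = rate × time = 67 m/Myr × 624 ka = 41.81 m
heave = dip-slip × cos(dip) = 41.81 × cos(41.6°) = 31.3 m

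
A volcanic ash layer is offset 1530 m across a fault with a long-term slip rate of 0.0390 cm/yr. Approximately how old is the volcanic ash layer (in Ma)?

age = offset / rate = 1530 m / (0.0390 cm/yr) = 3.92e+06 yr = 3.92 Ma

3.92 Ma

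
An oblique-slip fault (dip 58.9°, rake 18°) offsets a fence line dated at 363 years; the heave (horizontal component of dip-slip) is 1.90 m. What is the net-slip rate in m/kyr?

32.8 m/kyr

dip-slip = heave / cos(dip) = 1.90 / cos(58.9°) = 3.678 m
net slip = dip-slip / sin(rake) = 3.678 / sin(18°) = 11.90 m
rate = 11.90 m / 363 years = 0.0328 m/yr = 32.8 m/kyr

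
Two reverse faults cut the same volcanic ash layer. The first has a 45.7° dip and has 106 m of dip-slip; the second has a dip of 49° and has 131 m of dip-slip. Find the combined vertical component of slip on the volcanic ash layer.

throw_A = 106 × sin(45.7°) = 75.86 m
throw_B = 131 × sin(49°) = 98.87 m
total = 75.86 + 98.87 = 175 m

175 m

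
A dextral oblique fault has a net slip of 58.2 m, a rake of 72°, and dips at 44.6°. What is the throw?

38.9 m

dip-slip = net slip × sin(rake) = 58.2 m × sin(72°) = 55.35 m
throw = dip-slip × sin(dip) = 55.35 × sin(44.6°) = 38.9 m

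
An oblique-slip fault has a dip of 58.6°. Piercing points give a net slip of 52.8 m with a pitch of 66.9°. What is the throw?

dip-slip = net slip × sin(rake) = 52.8 m × sin(66.9°) = 48.57 m
throw = dip-slip × sin(dip) = 48.57 × sin(58.6°) = 41.5 m

41.5 m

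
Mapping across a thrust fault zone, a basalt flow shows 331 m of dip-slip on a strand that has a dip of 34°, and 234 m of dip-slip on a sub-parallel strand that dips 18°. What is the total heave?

heave_A = 331 × cos(34°) = 274.4 m
heave_B = 234 × cos(18°) = 222.5 m
total = 274.4 + 222.5 = 497 m

497 m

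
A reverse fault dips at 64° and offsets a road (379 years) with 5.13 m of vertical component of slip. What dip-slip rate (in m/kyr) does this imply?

dip-slip = throw / sin(dip) = 5.13 m / sin(64°) = 5.708 m
rate = 5.708 m / 379 years = 0.0151 m/yr = 15.1 m/kyr

15.1 m/kyr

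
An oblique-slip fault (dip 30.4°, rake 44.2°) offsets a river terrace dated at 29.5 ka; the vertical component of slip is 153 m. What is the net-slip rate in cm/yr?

dip-slip = throw / sin(dip) = 153 / sin(30.4°) = 302.4 m
net slip = dip-slip / sin(rake) = 302.4 / sin(44.2°) = 433.7 m
rate = 433.7 m / 29.5 ka = 0.0147 m/yr = 1.47 cm/yr

1.47 cm/yr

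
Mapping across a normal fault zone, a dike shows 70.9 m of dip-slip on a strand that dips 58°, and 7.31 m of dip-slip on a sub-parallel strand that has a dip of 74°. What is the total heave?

heave_A = 70.9 × cos(58°) = 37.57 m
heave_B = 7.31 × cos(74°) = 2.015 m
total = 37.57 + 2.015 = 39.6 m

39.6 m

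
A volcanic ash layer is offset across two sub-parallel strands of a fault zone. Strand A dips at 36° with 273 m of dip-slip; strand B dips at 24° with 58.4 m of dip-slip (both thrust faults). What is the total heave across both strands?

274 m

heave_A = 273 × cos(36°) = 220.9 m
heave_B = 58.4 × cos(24°) = 53.35 m
total = 220.9 + 53.35 = 274 m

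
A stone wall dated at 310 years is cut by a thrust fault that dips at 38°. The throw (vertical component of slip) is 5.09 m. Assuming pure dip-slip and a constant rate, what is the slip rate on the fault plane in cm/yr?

2.67 cm/yr

dip-slip = throw / sin(dip) = 5.09 m / sin(38°) = 8.268 m
rate = 8.268 m / 310 years = 0.0267 m/yr = 2.67 cm/yr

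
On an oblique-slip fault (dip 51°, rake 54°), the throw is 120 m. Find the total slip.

dip-slip = throw / sin(dip) = 120 / sin(51°) = 154.4 m
net slip = dip-slip / sin(rake) = 154.4 / sin(54°) = 191 m

191 m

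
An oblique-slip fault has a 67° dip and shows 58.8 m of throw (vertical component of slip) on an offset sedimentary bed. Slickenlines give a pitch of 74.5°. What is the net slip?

dip-slip = throw / sin(dip) = 58.8 / sin(67°) = 63.88 m
net slip = dip-slip / sin(rake) = 63.88 / sin(74.5°) = 66.3 m

66.3 m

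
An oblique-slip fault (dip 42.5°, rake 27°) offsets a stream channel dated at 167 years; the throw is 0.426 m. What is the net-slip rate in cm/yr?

dip-slip = throw / sin(dip) = 0.426 / sin(42.5°) = 0.6306 m
net slip = dip-slip / sin(rake) = 0.6306 / sin(27°) = 1.389 m
rate = 1.389 m / 167 years = 0.00832 m/yr = 0.832 cm/yr

0.832 cm/yr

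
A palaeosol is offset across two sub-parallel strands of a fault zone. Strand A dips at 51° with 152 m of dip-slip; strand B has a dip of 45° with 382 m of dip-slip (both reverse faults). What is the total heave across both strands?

heave_A = 152 × cos(51°) = 95.66 m
heave_B = 382 × cos(45°) = 270.1 m
total = 95.66 + 270.1 = 366 m

366 m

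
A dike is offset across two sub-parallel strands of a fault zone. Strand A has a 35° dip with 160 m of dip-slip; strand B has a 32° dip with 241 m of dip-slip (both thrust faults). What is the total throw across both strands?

throw_A = 160 × sin(35°) = 91.77 m
throw_B = 241 × sin(32°) = 127.7 m
total = 91.77 + 127.7 = 219 m

219 m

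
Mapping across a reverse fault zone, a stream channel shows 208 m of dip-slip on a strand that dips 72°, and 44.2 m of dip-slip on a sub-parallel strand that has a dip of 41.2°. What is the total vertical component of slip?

227 m

throw_A = 208 × sin(72°) = 197.8 m
throw_B = 44.2 × sin(41.2°) = 29.11 m
total = 197.8 + 29.11 = 227 m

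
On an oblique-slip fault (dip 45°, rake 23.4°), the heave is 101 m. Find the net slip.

dip-slip = heave / cos(dip) = 101 / cos(45°) = 142.8 m
net slip = dip-slip / sin(rake) = 142.8 / sin(23.4°) = 360 m

360 m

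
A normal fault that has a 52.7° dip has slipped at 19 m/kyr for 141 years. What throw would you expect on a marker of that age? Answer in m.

dip-slip = rate × time = 19 m/kyr × 141 years = 2.679 m
throw = dip-slip × sin(dip) = 2.679 × sin(52.7°) = 2.13 m

2.13 m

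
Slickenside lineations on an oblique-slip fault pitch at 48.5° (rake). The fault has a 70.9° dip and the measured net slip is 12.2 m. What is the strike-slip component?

strike-slip = net slip × cos(rake) = 12.2 m × cos(48.5°) = 8.08 m

8.08 m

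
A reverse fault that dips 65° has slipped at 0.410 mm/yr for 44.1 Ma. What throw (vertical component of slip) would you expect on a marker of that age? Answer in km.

16.4 km

dip-slip = rate × time = 0.410 mm/yr × 44.1 Ma = 18080 m
throw = dip-slip × sin(dip) = 18080 × sin(65°) = 16400 m = 16.4 km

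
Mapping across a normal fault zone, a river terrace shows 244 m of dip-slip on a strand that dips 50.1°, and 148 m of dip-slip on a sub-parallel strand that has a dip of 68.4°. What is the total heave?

heave_A = 244 × cos(50.1°) = 156.5 m
heave_B = 148 × cos(68.4°) = 54.48 m
total = 156.5 + 54.48 = 211 m

211 m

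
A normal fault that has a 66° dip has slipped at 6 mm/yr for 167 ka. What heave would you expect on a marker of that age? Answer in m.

dip-slip = rate × time = 6 mm/yr × 167 ka = 1002 m
heave = dip-slip × cos(dip) = 1002 × cos(66°) = 408 m

408 m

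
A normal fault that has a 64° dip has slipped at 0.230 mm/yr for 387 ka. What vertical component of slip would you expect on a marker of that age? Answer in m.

dip-slip = rate × time = 0.230 mm/yr × 387 ka = 89.01 m
throw = dip-slip × sin(dip) = 89.01 × sin(64°) = 80 m

80 m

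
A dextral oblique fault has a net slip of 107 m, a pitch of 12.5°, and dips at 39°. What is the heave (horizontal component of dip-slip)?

dip-slip = net slip × sin(rake) = 107 m × sin(12.5°) = 23.16 m
heave = dip-slip × cos(dip) = 23.16 × cos(39°) = 18 m

18 m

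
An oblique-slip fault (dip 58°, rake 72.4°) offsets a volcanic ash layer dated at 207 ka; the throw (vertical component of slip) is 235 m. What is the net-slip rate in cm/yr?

0.140 cm/yr

dip-slip = throw / sin(dip) = 235 / sin(58°) = 277.1 m
net slip = dip-slip / sin(rake) = 277.1 / sin(72.4°) = 290.7 m
rate = 290.7 m / 207 ka = 0.00140 m/yr = 0.140 cm/yr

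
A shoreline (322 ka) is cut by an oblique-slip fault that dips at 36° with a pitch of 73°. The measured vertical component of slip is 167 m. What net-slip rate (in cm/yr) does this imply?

dip-slip = throw / sin(dip) = 167 / sin(36°) = 284.1 m
net slip = dip-slip / sin(rake) = 284.1 / sin(73°) = 297.1 m
rate = 297.1 m / 322 ka = 0.000923 m/yr = 0.0923 cm/yr

0.0923 cm/yr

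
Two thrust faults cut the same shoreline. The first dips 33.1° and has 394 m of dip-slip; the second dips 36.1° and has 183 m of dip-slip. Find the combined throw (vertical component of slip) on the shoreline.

throw_A = 394 × sin(33.1°) = 215.2 m
throw_B = 183 × sin(36.1°) = 107.8 m
total = 215.2 + 107.8 = 323 m

323 m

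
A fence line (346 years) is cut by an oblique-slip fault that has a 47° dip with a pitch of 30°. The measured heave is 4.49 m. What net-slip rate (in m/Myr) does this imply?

38100 m/Myr

dip-slip = heave / cos(dip) = 4.49 / cos(47°) = 6.584 m
net slip = dip-slip / sin(rake) = 6.584 / sin(30°) = 13.17 m
rate = 13.17 m / 346 years = 0.0381 m/yr = 38100 m/Myr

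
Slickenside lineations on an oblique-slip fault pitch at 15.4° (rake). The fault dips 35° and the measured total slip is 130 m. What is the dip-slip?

dip-slip = net slip × sin(rake) = 130 m × sin(15.4°) = 34.5 m

34.5 m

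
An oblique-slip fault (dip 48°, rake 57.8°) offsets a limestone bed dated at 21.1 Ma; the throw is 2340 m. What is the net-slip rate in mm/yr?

0.176 mm/yr

dip-slip = throw / sin(dip) = 2340 / sin(48°) = 3149 m
net slip = dip-slip / sin(rake) = 3149 / sin(57.8°) = 3721 m
rate = 3721 m / 21.1 Ma = 0.000176 m/yr = 0.176 mm/yr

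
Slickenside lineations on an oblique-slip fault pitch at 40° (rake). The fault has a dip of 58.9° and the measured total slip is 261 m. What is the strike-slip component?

strike-slip = net slip × cos(rake) = 261 m × cos(40°) = 200 m

200 m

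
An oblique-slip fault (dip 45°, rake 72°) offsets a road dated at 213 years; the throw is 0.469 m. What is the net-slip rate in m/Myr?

dip-slip = throw / sin(dip) = 0.469 / sin(45°) = 0.6633 m
net slip = dip-slip / sin(rake) = 0.6633 / sin(72°) = 0.6974 m
rate = 0.6974 m / 213 years = 0.00327 m/yr = 3270 m/Myr

3270 m/Myr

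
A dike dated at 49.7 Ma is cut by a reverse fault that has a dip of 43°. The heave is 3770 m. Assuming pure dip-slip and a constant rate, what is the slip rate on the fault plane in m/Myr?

104 m/Myr

dip-slip = heave / cos(dip) = 3770 m / cos(43°) = 5155 m
rate = 5155 m / 49.7 Ma = 0.000104 m/yr = 104 m/Myr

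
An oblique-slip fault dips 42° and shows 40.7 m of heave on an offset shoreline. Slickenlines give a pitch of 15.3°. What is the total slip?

dip-slip = heave / cos(dip) = 40.7 / cos(42°) = 54.77 m
net slip = dip-slip / sin(rake) = 54.77 / sin(15.3°) = 208 m

208 m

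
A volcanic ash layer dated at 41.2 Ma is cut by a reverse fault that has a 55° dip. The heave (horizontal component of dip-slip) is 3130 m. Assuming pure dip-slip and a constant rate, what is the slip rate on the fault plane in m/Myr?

dip-slip = heave / cos(dip) = 3130 m / cos(55°) = 5457 m
rate = 5457 m / 41.2 Ma = 0.000132 m/yr = 132 m/Myr

132 m/Myr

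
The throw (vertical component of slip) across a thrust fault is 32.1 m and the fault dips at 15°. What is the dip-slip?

124 m

dip-slip = throw / sin(dip) = 32.1 / sin(15°) = 124 m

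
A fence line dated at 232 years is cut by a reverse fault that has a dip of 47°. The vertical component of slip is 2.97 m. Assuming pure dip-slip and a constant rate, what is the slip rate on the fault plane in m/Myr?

17500 m/Myr

dip-slip = throw / sin(dip) = 2.97 m / sin(47°) = 4.061 m
rate = 4.061 m / 232 years = 0.0175 m/yr = 17500 m/Myr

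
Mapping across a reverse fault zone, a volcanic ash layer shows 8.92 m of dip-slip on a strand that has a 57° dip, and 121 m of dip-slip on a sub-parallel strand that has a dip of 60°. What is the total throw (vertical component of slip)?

112 m

throw_A = 8.92 × sin(57°) = 7.481 m
throw_B = 121 × sin(60°) = 104.8 m
total = 7.481 + 104.8 = 112 m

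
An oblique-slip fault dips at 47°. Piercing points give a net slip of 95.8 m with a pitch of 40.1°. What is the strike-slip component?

73.3 m

strike-slip = net slip × cos(rake) = 95.8 m × cos(40.1°) = 73.3 m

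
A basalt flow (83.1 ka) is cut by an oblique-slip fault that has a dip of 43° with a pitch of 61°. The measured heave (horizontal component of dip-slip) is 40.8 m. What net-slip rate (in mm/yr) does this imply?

0.768 mm/yr

dip-slip = heave / cos(dip) = 40.8 / cos(43°) = 55.79 m
net slip = dip-slip / sin(rake) = 55.79 / sin(61°) = 63.78 m
rate = 63.78 m / 83.1 ka = 0.000768 m/yr = 0.768 mm/yr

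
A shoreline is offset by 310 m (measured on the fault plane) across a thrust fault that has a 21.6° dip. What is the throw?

throw = dip-slip × sin(dip) = 310 m × sin(21.6°) = 114 m

114 m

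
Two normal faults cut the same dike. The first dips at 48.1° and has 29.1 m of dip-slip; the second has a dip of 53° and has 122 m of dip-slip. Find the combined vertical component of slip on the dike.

119 m

throw_A = 29.1 × sin(48.1°) = 21.66 m
throw_B = 122 × sin(53°) = 97.43 m
total = 21.66 + 97.43 = 119 m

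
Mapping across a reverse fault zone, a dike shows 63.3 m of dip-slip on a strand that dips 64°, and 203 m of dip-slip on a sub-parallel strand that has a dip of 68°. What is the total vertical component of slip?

245 m

throw_A = 63.3 × sin(64°) = 56.89 m
throw_B = 203 × sin(68°) = 188.2 m
total = 56.89 + 188.2 = 245 m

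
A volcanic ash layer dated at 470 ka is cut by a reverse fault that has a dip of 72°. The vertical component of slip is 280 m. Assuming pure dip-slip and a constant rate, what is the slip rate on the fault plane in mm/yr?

dip-slip = throw / sin(dip) = 280 m / sin(72°) = 294.4 m
rate = 294.4 m / 470 ka = 0.000626 m/yr = 0.626 mm/yr

0.626 mm/yr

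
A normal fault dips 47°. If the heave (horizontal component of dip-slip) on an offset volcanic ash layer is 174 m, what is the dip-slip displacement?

255 m

dip-slip = heave / cos(dip) = 174 / cos(47°) = 255 m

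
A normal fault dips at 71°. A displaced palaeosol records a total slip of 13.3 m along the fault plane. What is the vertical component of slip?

throw = dip-slip × sin(dip) = 13.3 m × sin(71°) = 12.6 m

12.6 m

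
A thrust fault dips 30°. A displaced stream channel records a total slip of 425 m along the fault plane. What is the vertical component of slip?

212 m

throw = dip-slip × sin(dip) = 425 m × sin(30°) = 212 m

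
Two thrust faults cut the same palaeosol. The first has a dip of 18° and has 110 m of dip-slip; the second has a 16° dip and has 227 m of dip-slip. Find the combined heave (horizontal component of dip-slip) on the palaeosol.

323 m

heave_A = 110 × cos(18°) = 104.6 m
heave_B = 227 × cos(16°) = 218.2 m
total = 104.6 + 218.2 = 323 m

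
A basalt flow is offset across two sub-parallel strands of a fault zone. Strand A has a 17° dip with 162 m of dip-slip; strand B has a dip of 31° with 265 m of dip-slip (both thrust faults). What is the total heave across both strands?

heave_A = 162 × cos(17°) = 154.9 m
heave_B = 265 × cos(31°) = 227.1 m
total = 154.9 + 227.1 = 382 m

382 m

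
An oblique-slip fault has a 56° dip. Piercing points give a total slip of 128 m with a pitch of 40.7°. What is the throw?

69.2 m

dip-slip = net slip × sin(rake) = 128 m × sin(40.7°) = 83.47 m
throw = dip-slip × sin(dip) = 83.47 × sin(56°) = 69.2 m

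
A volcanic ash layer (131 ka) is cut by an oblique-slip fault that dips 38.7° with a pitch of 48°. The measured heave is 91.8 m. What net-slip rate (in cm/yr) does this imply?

dip-slip = heave / cos(dip) = 91.8 / cos(38.7°) = 117.6 m
net slip = dip-slip / sin(rake) = 117.6 / sin(48°) = 158.3 m
rate = 158.3 m / 131 ka = 0.00121 m/yr = 0.121 cm/yr

0.121 cm/yr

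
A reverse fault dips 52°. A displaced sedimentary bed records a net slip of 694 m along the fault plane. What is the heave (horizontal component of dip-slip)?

heave = dip-slip × cos(dip) = 694 m × cos(52°) = 427 m

427 m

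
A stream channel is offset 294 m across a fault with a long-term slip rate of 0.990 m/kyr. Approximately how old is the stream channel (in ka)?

age = offset / rate = 294 m / (0.990 m/kyr) = 297000 yr = 297 ka

297 ka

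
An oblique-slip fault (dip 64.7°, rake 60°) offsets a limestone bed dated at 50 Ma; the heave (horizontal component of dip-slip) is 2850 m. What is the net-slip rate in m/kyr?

dip-slip = heave / cos(dip) = 2850 / cos(64.7°) = 6669 m
net slip = dip-slip / sin(rake) = 6669 / sin(60°) = 7701 m
rate = 7701 m / 50 Ma = 0.000154 m/yr = 0.154 m/kyr

0.154 m/kyr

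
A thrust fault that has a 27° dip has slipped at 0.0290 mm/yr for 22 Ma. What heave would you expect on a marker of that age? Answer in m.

568 m

dip-slip = rate × time = 0.0290 mm/yr × 22 Ma = 638 m
heave = dip-slip × cos(dip) = 638 × cos(27°) = 568 m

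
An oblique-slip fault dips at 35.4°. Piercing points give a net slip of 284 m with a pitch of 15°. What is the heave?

dip-slip = net slip × sin(rake) = 284 m × sin(15°) = 73.50 m
heave = dip-slip × cos(dip) = 73.50 × cos(35.4°) = 59.9 m

59.9 m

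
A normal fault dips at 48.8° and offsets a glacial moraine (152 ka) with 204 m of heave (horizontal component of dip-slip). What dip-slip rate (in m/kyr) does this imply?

2.04 m/kyr

dip-slip = heave / cos(dip) = 204 m / cos(48.8°) = 309.7 m
rate = 309.7 m / 152 ka = 0.00204 m/yr = 2.04 m/kyr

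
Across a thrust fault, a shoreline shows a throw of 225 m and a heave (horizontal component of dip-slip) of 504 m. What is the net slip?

net slip = √(throw² + heave²) = √(225² + 504²) = 552 m

552 m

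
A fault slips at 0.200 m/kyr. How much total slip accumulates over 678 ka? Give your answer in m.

slip = rate × time = 0.200 m/kyr × 678 ka = 136 m

136 m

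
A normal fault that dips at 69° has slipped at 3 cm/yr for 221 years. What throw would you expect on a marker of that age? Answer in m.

dip-slip = rate × time = 3 cm/yr × 221 years = 6.630 m
throw = dip-slip × sin(dip) = 6.630 × sin(69°) = 6.19 m

6.19 m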